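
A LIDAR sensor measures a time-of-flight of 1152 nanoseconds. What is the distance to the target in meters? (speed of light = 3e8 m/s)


tof = 1152 ns = 1.152e-06 s
dist = c * tof / 2
= 3e8 * 1.152e-06 / 2
= 172.8 m


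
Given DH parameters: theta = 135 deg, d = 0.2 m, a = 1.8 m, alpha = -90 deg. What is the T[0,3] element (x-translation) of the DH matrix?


T[0,3] = a * cos(theta)
= 1.8 * cos(135 deg)
= 1.8 * -0.7071
= -1.2728


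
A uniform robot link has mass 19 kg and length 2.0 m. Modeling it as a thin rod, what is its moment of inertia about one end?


I = (1/3) * m * L^2
= (1/3) * 19 * 2.0^2
= 0.333333 * 19 * 4.0
= 25.3333 kg*m^2


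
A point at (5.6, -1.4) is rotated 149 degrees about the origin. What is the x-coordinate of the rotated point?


x' = x*cos(theta) - y*sin(theta)
cos(149 deg) = -0.8572, sin(149 deg) = 0.515
x' = 5.6 * -0.8572 - -1.4 * 0.515
= -4.8001 - -0.7211
= -4.0791


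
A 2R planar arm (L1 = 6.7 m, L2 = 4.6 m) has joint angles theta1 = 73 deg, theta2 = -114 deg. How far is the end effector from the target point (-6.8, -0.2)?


End effector via forward kinematics:
x = L1*cos(t1) + L2*cos(t1+t2) = 5.4306
y = L1*sin(t1) + L2*sin(t1+t2) = 3.3894
Distance to target:
d = sqrt((-6.8 - 5.4306)^2 + (-0.2 - 3.3894)^2)
= sqrt(149.5865 + 12.8836)
= 12.7464 m


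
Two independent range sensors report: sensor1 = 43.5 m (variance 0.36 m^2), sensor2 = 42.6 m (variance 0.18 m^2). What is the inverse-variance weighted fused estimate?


w1 = (1/var1) / (1/var1 + 1/var2)
   = 2.7778 / (2.7778 + 5.5556) = 0.3333
w2 = 1 - w1 = 0.6667
fused = w1*s1 + w2*s2 = 14.5 + 28.4
= 42.9 m


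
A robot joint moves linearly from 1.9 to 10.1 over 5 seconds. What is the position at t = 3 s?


s = t/T = 3/5 = 0.6
p(t) = p0 + (pf-p0)*s
= 1.9 + (10.1 - 1.9) * 0.6
= 6.82


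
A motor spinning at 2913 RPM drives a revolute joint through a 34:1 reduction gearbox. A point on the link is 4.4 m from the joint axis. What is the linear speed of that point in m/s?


omega_motor = 2913 * 2*pi/60 = 305.0486 rad/s
omega_joint = omega_motor / 34 = 8.972 rad/s
v = omega_joint * r = 8.972 * 4.4
= 39.4769 m/s


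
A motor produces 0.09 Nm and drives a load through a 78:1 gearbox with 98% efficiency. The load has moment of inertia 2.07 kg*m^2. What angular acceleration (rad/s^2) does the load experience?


tau_out = tau_motor * N * eta
= 0.09 * 78 * 0.98 = 6.8796 Nm
alpha = tau_out / I = 6.8796 / 2.07
= 3.3235 rad/s^2


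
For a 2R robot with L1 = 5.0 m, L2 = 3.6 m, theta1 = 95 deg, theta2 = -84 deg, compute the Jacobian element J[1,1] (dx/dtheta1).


J[1,1] = -L1*sin(t1) - L2*sin(t1+t2)
= -5.0*sin(95) - 3.6*sin(11)
= -5.6679


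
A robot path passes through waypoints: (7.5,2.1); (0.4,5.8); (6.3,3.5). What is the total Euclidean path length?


Segment lengths:
  seg1 = sqrt((-7.1)^2 + (3.7)^2) = 8.0062
  seg2 = sqrt((5.9)^2 + (-2.3)^2) = 6.3325
Total = 14.3387


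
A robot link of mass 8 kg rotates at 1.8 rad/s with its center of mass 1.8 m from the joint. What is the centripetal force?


F = m * omega^2 * r
= 8 * 1.8^2 * 1.8
= 8 * 3.24 * 1.8
= 46.656 N


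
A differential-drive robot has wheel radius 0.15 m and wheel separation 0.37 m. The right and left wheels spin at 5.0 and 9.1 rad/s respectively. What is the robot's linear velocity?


vR = r*wR = 0.15*5.0 = 0.75 m/s
vL = r*wL = 0.15*9.1 = 1.365 m/s
v = (vR+vL)/2 = 1.0575 m/s
omega = (vR-vL)/L = -1.6622 rad/s
linear velocity = 1.0575 m/s


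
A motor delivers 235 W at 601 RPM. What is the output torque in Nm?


omega = 601 * 2*pi/60 = 62.9366 rad/s
tau = P / omega = 235 / 62.9366
= 3.7339 Nm


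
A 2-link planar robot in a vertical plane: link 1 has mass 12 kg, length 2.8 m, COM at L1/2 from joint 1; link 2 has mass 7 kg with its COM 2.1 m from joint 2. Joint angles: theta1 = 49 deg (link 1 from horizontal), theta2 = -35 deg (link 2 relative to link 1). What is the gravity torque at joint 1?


Horizontal distance from joint 1 to link-1 COM:
  x_c1 = (L1/2)*cos(t1) = 1.4 * 0.6561 = 0.9185 m
Horizontal distance from joint 1 to link-2 COM:
  x_c2 = L1*cos(t1) + Lc2*cos(t1+t2)
       = 2.8*0.6561 + 2.1*0.9703 = 3.8746 m
tau1 = m1*g*x_c1 + m2*g*x_c2
     = 12*9.81*0.9185 + 7*9.81*3.8746
     = 108.1238 + 266.0678
     = 374.1916 Nm


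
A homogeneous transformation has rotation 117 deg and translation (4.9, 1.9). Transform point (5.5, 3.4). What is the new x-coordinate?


x' = cos(theta)*px - sin(theta)*py + tx
= -0.454*5.5 - 0.891*3.4 + 4.9
= -0.6264


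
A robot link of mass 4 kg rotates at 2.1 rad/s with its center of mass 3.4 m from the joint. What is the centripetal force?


F = m * omega^2 * r
= 4 * 2.1^2 * 3.4
= 4 * 4.41 * 3.4
= 59.976 N


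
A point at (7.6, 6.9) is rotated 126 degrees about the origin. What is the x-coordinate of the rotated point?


x' = x*cos(theta) - y*sin(theta)
cos(126 deg) = -0.5878, sin(126 deg) = 0.809
x' = 7.6 * -0.5878 - 6.9 * 0.809
= -4.4672 - 5.5822
= -10.0494


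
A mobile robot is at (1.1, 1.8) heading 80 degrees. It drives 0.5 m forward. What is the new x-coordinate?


x_new = x0 + d*cos(theta)
= 1.1 + 0.5*cos(80)
= 1.1 + 0.0868
= 1.1868


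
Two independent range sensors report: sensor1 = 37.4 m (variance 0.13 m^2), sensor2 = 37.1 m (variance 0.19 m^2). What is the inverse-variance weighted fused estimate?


w1 = (1/var1) / (1/var1 + 1/var2)
   = 7.6923 / (7.6923 + 5.2632) = 0.5938
w2 = 1 - w1 = 0.4062
fused = w1*s1 + w2*s2 = 22.2063 + 15.0719
= 37.2781 m


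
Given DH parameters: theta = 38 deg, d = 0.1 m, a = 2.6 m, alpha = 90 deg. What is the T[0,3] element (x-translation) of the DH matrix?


T[0,3] = a * cos(theta)
= 2.6 * cos(38 deg)
= 2.6 * 0.788
= 2.0488


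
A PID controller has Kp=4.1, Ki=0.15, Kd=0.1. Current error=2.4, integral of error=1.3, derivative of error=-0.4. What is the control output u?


u = Kp*e + Ki*int(e) + Kd*de/dt
= 4.1*2.4 + 0.15*1.3 + 0.1*(-0.4)
= 9.84 + 0.195 + -0.04
= 9.995


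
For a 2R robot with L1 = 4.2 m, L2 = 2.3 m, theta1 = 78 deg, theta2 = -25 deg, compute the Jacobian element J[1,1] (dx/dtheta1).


J[1,1] = -L1*sin(t1) - L2*sin(t1+t2)
= -4.2*sin(78) - 2.3*sin(53)
= -5.9451


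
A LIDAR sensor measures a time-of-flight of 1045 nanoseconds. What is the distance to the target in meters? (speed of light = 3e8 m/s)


tof = 1045 ns = 1.045e-06 s
dist = c * tof / 2
= 3e8 * 1.045e-06 / 2
= 156.75 m


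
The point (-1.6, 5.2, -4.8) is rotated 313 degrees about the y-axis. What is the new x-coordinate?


Rotation about y-axis: x' = x*cos(theta) + z*sin(theta)
= -1.6 * 0.682 + -4.8 * -0.7314
= 2.4193


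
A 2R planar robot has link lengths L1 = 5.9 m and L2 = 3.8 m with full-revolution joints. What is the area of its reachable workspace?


r_max = L1 + L2 = 9.7 m
r_min = |L1 - L2| = 2.1 m
Area = pi*(r_max^2 - r_min^2)
= pi*(94.09 - 4.41)
= pi * 89.68
= 281.738 m^2


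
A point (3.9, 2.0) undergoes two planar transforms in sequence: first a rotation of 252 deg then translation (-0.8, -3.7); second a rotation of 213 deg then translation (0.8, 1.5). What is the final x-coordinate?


After transform 1:
x1 = cos(252)*3.9 - sin(252)*2.0 + -0.8 = -0.1031
y1 = sin(252)*3.9 + cos(252)*2.0 + -3.7 = -8.0272
After transform 2:
x2 = cos(213)*-0.1031 - sin(213)*-8.0272 + 0.8
= -3.4855


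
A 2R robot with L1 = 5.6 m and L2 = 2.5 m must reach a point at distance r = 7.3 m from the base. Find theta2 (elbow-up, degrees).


cos(theta2) = (r^2 - L1^2 - L2^2) / (2*L1*L2)
cos(theta2) = (53.29 - 31.36 - 6.25) / 28.0
cos(theta2) = 0.56
theta2 = 55.9442 degrees


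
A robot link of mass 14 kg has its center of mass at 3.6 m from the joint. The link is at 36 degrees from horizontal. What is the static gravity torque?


tau = m*g*L*cos(angle)
= 14 * 9.81 * 3.6 * cos(36 deg)
= 14 * 9.81 * 3.6 * 0.809
= 399.9974 Nm


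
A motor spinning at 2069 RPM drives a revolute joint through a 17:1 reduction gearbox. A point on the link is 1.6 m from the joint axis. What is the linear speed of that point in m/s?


omega_motor = 2069 * 2*pi/60 = 216.6652 rad/s
omega_joint = omega_motor / 17 = 12.745 rad/s
v = omega_joint * r = 12.745 * 1.6
= 20.392 m/s


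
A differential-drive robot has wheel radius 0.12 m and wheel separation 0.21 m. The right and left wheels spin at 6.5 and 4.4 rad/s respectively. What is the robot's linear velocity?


vR = r*wR = 0.12*6.5 = 0.78 m/s
vL = r*wL = 0.12*4.4 = 0.528 m/s
v = (vR+vL)/2 = 0.654 m/s
omega = (vR-vL)/L = 1.2 rad/s
linear velocity = 0.654 m/s


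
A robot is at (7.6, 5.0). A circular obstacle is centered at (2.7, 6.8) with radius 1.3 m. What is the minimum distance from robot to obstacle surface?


center_dist = sqrt((7.6-2.7)^2 + (5.0-6.8)^2)
= sqrt(24.01 + 3.24)
= 5.2202
min_dist = center_dist - radius = 5.2202 - 1.3 = 3.9202 m


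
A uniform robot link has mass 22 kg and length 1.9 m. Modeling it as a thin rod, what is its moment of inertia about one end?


I = (1/3) * m * L^2
= (1/3) * 22 * 1.9^2
= 0.333333 * 22 * 3.61
= 26.4733 kg*m^2


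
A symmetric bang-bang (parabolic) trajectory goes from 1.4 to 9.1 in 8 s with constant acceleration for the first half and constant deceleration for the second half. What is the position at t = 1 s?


Symmetric rest-to-rest: each phase covers (pf-p0)/2 in time T/2. 0.5*a*(T/2)^2 = (pf-p0)/2 => a = 4*(pf-p0)/T^2
a = 4*(9.1-1.4)/8^2 = 0.4812
t = 1 is in the acceleration phase (t <= T/2).
p = p0 + 0.5*a*t^2 = 1.4 + 0.5*0.4812*1^2
= 1.6406


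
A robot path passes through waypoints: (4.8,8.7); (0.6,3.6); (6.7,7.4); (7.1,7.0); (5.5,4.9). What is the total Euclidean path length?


Segment lengths:
  seg1 = sqrt((-4.2)^2 + (-5.1)^2) = 6.6068
  seg2 = sqrt((6.1)^2 + (3.8)^2) = 7.1868
  seg3 = sqrt((0.4)^2 + (-0.4)^2) = 0.5657
  seg4 = sqrt((-1.6)^2 + (-2.1)^2) = 2.6401
Total = 16.9994


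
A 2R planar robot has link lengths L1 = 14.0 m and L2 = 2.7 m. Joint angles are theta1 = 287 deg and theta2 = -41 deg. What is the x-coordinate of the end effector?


Convert angles to radians: theta1 = 5.0091, theta2 = -0.7156
x = L1*cos(theta1) + L2*cos(theta1+theta2)
x = 4.0932 + -1.0982
x = 2.995


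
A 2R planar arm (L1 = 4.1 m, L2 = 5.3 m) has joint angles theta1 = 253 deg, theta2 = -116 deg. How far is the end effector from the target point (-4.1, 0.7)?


End effector via forward kinematics:
x = L1*cos(t1) + L2*cos(t1+t2) = -5.0749
y = L1*sin(t1) + L2*sin(t1+t2) = -0.3063
Distance to target:
d = sqrt((-4.1 - -5.0749)^2 + (0.7 - -0.3063)^2)
= sqrt(0.9504 + 1.0126)
= 1.4011 m


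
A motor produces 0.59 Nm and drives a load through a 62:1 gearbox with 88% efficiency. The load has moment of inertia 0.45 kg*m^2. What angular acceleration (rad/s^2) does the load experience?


tau_out = tau_motor * N * eta
= 0.59 * 62 * 0.88 = 32.1904 Nm
alpha = tau_out / I = 32.1904 / 0.45
= 71.5342 rad/s^2


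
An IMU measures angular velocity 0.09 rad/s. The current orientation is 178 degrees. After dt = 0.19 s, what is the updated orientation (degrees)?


delta_theta = w * dt = 0.09 * 0.19 = 0.0171 rad
= 0.9798 deg
theta_new = 178 + 0.9798 = 178.9798 deg


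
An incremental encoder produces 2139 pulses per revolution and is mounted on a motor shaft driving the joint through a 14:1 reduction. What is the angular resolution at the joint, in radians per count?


counts per rev = 2139
effective counts at joint = 2139 * 14 = 29946
resolution = 2*pi / 29946
= 2.0982e-04 rad/count


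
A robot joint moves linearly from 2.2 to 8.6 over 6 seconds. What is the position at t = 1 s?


s = t/T = 1/6 = 0.1667
p(t) = p0 + (pf-p0)*s
= 2.2 + (8.6 - 2.2) * 0.1667
= 3.2667


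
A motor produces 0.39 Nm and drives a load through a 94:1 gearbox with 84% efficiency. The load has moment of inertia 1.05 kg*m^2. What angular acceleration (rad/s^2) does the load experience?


tau_out = tau_motor * N * eta
= 0.39 * 94 * 0.84 = 30.7944 Nm
alpha = tau_out / I = 30.7944 / 1.05
= 29.328 rad/s^2


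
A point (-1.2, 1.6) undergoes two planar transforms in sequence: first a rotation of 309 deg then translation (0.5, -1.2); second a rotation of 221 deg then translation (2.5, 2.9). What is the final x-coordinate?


After transform 1:
x1 = cos(309)*-1.2 - sin(309)*1.6 + 0.5 = 0.9882
y1 = sin(309)*-1.2 + cos(309)*1.6 + -1.2 = 0.7395
After transform 2:
x2 = cos(221)*0.9882 - sin(221)*0.7395 + 2.5
= 2.2393


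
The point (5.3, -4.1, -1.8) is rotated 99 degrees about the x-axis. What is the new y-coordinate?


Rotation about x-axis: y' = y*cos(theta) - z*sin(theta)
= -4.1 * -0.1564 - -1.8 * 0.9877
= 2.4192


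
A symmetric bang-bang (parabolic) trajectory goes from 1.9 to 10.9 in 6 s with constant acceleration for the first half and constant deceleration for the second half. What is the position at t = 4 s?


Symmetric rest-to-rest: each phase covers (pf-p0)/2 in time T/2. 0.5*a*(T/2)^2 = (pf-p0)/2 => a = 4*(pf-p0)/T^2
a = 4*(10.9-1.9)/6^2 = 1.0
t = 4 is in the deceleration phase (t > T/2).
p = pf - 0.5*a*(T-t)^2 = 10.9 - 0.5*1.0*2^2
= 8.9


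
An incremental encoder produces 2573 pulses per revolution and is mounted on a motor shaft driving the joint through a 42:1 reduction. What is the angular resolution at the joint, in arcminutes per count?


counts per rev = 2573
effective counts at joint = 2573 * 42 = 108066
resolution = 360*60 / 108066
= 0.1999 arcmin/count


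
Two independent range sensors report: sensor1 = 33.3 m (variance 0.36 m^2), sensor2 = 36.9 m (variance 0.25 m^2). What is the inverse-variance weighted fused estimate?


w1 = (1/var1) / (1/var1 + 1/var2)
   = 2.7778 / (2.7778 + 4.0) = 0.4098
w2 = 1 - w1 = 0.5902
fused = w1*s1 + w2*s2 = 13.6475 + 21.777
= 35.4246 m


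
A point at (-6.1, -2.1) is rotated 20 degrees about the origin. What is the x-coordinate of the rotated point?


x' = x*cos(theta) - y*sin(theta)
cos(20 deg) = 0.9397, sin(20 deg) = 0.342
x' = -6.1 * 0.9397 - -2.1 * 0.342
= -5.7321 - -0.7182
= -5.0139


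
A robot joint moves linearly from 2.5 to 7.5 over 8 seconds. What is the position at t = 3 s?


s = t/T = 3/8 = 0.375
p(t) = p0 + (pf-p0)*s
= 2.5 + (7.5 - 2.5) * 0.375
= 4.375


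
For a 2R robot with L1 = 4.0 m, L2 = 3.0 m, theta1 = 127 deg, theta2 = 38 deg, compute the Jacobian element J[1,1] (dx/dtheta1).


J[1,1] = -L1*sin(t1) - L2*sin(t1+t2)
= -4.0*sin(127) - 3.0*sin(165)
= -3.971


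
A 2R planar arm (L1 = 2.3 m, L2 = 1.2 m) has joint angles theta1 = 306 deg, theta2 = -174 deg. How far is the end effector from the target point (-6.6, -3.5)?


End effector via forward kinematics:
x = L1*cos(t1) + L2*cos(t1+t2) = 0.5489
y = L1*sin(t1) + L2*sin(t1+t2) = -0.969
Distance to target:
d = sqrt((-6.6 - 0.5489)^2 + (-3.5 - -0.969)^2)
= sqrt(51.1075 + 6.4061)
= 7.5838 m


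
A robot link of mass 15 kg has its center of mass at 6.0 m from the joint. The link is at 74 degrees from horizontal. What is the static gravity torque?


tau = m*g*L*cos(angle)
= 15 * 9.81 * 6.0 * cos(74 deg)
= 15 * 9.81 * 6.0 * 0.2756
= 243.3602 Nm


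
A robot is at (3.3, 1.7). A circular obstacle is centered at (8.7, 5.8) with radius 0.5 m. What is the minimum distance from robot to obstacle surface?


center_dist = sqrt((3.3-8.7)^2 + (1.7-5.8)^2)
= sqrt(29.16 + 16.81)
= 6.7801
min_dist = center_dist - radius = 6.7801 - 0.5 = 6.2801 m


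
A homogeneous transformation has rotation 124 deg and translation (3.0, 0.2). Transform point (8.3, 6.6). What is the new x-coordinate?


x' = cos(theta)*px - sin(theta)*py + tx
= -0.5592*8.3 - 0.829*6.6 + 3.0
= -7.1129


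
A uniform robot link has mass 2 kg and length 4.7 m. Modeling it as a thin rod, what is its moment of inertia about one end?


I = (1/3) * m * L^2
= (1/3) * 2 * 4.7^2
= 0.333333 * 2 * 22.09
= 14.7267 kg*m^2


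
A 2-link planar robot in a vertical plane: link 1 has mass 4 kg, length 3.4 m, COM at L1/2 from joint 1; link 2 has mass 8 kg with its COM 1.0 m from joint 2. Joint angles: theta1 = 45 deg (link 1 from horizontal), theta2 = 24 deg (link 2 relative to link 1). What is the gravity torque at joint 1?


Horizontal distance from joint 1 to link-1 COM:
  x_c1 = (L1/2)*cos(t1) = 1.7 * 0.7071 = 1.2021 m
Horizontal distance from joint 1 to link-2 COM:
  x_c2 = L1*cos(t1) + Lc2*cos(t1+t2)
       = 3.4*0.7071 + 1.0*0.3584 = 2.7625 m
tau1 = m1*g*x_c1 + m2*g*x_c2
     = 4*9.81*1.2021 + 8*9.81*2.7625
     = 47.1697 + 216.8034
     = 263.9731 Nm


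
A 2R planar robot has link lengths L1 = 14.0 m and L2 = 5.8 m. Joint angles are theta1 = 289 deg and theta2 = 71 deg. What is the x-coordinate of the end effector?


Convert angles to radians: theta1 = 5.044, theta2 = 1.2392
x = L1*cos(theta1) + L2*cos(theta1+theta2)
x = 4.558 + 5.8
x = 10.358


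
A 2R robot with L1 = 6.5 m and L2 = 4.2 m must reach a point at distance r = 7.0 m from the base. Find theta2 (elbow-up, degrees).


cos(theta2) = (r^2 - L1^2 - L2^2) / (2*L1*L2)
cos(theta2) = (49.0 - 42.25 - 17.64) / 54.6
cos(theta2) = -0.199451
theta2 = 101.5048 degrees


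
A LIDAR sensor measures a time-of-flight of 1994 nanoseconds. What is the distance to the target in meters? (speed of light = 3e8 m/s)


tof = 1994 ns = 1.994e-06 s
dist = c * tof / 2
= 3e8 * 1.994e-06 / 2
= 299.1 m


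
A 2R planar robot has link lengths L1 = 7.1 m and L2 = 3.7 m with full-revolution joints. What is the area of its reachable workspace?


r_max = L1 + L2 = 10.8 m
r_min = |L1 - L2| = 3.4 m
Area = pi*(r_max^2 - r_min^2)
= pi*(116.64 - 11.56)
= pi * 105.08
= 330.1186 m^2


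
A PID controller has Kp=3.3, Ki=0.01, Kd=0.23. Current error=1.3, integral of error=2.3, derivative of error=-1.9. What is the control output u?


u = Kp*e + Ki*int(e) + Kd*de/dt
= 3.3*1.3 + 0.01*2.3 + 0.23*(-1.9)
= 4.29 + 0.023 + -0.437
= 3.876


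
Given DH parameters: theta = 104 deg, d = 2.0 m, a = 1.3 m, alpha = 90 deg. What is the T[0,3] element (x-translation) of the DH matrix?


T[0,3] = a * cos(theta)
= 1.3 * cos(104 deg)
= 1.3 * -0.2419
= -0.3145


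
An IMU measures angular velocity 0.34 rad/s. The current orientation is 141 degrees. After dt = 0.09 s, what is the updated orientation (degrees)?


delta_theta = w * dt = 0.34 * 0.09 = 0.0306 rad
= 1.7533 deg
theta_new = 141 + 1.7533 = 142.7533 deg


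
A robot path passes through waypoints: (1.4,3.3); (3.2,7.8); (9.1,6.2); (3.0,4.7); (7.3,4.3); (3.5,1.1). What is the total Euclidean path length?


Segment lengths:
  seg1 = sqrt((1.8)^2 + (4.5)^2) = 4.8466
  seg2 = sqrt((5.9)^2 + (-1.6)^2) = 6.1131
  seg3 = sqrt((-6.1)^2 + (-1.5)^2) = 6.2817
  seg4 = sqrt((4.3)^2 + (-0.4)^2) = 4.3186
  seg5 = sqrt((-3.8)^2 + (-3.2)^2) = 4.9679
Total = 26.5279


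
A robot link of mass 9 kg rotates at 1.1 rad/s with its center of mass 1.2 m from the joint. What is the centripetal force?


F = m * omega^2 * r
= 9 * 1.1^2 * 1.2
= 9 * 1.21 * 1.2
= 13.068 N


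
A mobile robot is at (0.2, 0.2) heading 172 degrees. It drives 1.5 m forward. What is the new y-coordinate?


y_new = y0 + d*sin(theta)
= 0.2 + 1.5*sin(172)
= 0.2 + 0.2088
= 0.4088


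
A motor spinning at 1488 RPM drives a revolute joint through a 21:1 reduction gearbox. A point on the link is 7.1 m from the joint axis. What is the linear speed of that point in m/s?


omega_motor = 1488 * 2*pi/60 = 155.823 rad/s
omega_joint = omega_motor / 21 = 7.4201 rad/s
v = omega_joint * r = 7.4201 * 7.1
= 52.683 m/s


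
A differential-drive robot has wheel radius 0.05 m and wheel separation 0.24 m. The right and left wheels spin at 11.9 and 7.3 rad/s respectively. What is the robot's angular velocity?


vR = r*wR = 0.05*11.9 = 0.595 m/s
vL = r*wL = 0.05*7.3 = 0.365 m/s
v = (vR+vL)/2 = 0.48 m/s
omega = (vR-vL)/L = 0.9583 rad/s
angular velocity = 0.9583 rad/s


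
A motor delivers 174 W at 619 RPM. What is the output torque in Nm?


omega = 619 * 2*pi/60 = 64.8215 rad/s
tau = P / omega = 174 / 64.8215
= 2.6843 Nm


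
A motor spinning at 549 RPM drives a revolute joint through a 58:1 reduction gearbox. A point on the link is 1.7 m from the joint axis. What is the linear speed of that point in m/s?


omega_motor = 549 * 2*pi/60 = 57.4911 rad/s
omega_joint = omega_motor / 58 = 0.9912 rad/s
v = omega_joint * r = 0.9912 * 1.7
= 1.6851 m/s


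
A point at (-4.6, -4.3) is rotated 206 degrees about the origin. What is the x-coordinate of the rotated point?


x' = x*cos(theta) - y*sin(theta)
cos(206 deg) = -0.8988, sin(206 deg) = -0.4384
x' = -4.6 * -0.8988 - -4.3 * -0.4384
= 4.1345 - 1.885
= 2.2495


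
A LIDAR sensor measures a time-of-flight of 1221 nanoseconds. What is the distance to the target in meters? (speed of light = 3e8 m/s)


tof = 1221 ns = 1.221e-06 s
dist = c * tof / 2
= 3e8 * 1.221e-06 / 2
= 183.15 m


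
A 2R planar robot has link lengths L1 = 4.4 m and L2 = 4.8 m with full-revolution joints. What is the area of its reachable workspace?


r_max = L1 + L2 = 9.2 m
r_min = |L1 - L2| = 0.4 m
Area = pi*(r_max^2 - r_min^2)
= pi*(84.64 - 0.16)
= pi * 84.48
= 265.4017 m^2


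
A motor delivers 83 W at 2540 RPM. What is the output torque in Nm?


omega = 2540 * 2*pi/60 = 265.9882 rad/s
tau = P / omega = 83 / 265.9882
= 0.312 Nm


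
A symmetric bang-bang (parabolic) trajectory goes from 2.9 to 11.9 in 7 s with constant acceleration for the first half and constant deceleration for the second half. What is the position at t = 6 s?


Symmetric rest-to-rest: each phase covers (pf-p0)/2 in time T/2. 0.5*a*(T/2)^2 = (pf-p0)/2 => a = 4*(pf-p0)/T^2
a = 4*(11.9-2.9)/7^2 = 0.7347
t = 6 is in the deceleration phase (t > T/2).
p = pf - 0.5*a*(T-t)^2 = 11.9 - 0.5*0.7347*1^2
= 11.5327


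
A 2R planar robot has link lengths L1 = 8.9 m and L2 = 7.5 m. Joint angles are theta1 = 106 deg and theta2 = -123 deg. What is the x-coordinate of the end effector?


Convert angles to radians: theta1 = 1.85, theta2 = -2.1468
x = L1*cos(theta1) + L2*cos(theta1+theta2)
x = -2.4532 + 7.1723
x = 4.7191


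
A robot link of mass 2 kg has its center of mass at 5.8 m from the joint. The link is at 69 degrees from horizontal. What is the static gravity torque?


tau = m*g*L*cos(angle)
= 2 * 9.81 * 5.8 * cos(69 deg)
= 2 * 9.81 * 5.8 * 0.3584
= 40.7808 Nm


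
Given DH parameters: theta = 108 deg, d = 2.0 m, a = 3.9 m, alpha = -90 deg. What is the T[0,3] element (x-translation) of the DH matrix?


T[0,3] = a * cos(theta)
= 3.9 * cos(108 deg)
= 3.9 * -0.309
= -1.2052


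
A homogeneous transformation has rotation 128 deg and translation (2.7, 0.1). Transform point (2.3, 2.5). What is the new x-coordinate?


x' = cos(theta)*px - sin(theta)*py + tx
= -0.6157*2.3 - 0.788*2.5 + 2.7
= -0.686


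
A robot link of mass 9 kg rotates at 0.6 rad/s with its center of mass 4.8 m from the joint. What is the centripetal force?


F = m * omega^2 * r
= 9 * 0.6^2 * 4.8
= 9 * 0.36 * 4.8
= 15.552 N


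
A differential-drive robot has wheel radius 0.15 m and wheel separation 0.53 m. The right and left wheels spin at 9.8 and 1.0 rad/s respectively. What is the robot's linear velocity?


vR = r*wR = 0.15*9.8 = 1.47 m/s
vL = r*wL = 0.15*1.0 = 0.15 m/s
v = (vR+vL)/2 = 0.81 m/s
omega = (vR-vL)/L = 2.4906 rad/s
linear velocity = 0.81 m/s


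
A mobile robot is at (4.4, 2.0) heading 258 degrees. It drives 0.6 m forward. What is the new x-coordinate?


x_new = x0 + d*cos(theta)
= 4.4 + 0.6*cos(258)
= 4.4 + -0.1247
= 4.2753


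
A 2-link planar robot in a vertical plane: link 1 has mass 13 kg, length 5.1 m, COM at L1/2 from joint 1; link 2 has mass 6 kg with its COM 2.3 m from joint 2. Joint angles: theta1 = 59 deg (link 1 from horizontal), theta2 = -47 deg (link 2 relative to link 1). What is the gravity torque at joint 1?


Horizontal distance from joint 1 to link-1 COM:
  x_c1 = (L1/2)*cos(t1) = 2.55 * 0.515 = 1.3133 m
Horizontal distance from joint 1 to link-2 COM:
  x_c2 = L1*cos(t1) + Lc2*cos(t1+t2)
       = 5.1*0.515 + 2.3*0.9781 = 4.8764 m
tau1 = m1*g*x_c1 + m2*g*x_c2
     = 13*9.81*1.3133 + 6*9.81*4.8764
     = 167.4912 + 287.0269
     = 454.518 Nm


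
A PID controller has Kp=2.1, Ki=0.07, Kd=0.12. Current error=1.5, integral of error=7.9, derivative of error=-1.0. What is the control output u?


u = Kp*e + Ki*int(e) + Kd*de/dt
= 2.1*1.5 + 0.07*7.9 + 0.12*(-1.0)
= 3.15 + 0.553 + -0.12
= 3.583


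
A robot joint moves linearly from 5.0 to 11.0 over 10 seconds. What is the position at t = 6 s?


s = t/T = 6/10 = 0.6
p(t) = p0 + (pf-p0)*s
= 5.0 + (11.0 - 5.0) * 0.6
= 8.6


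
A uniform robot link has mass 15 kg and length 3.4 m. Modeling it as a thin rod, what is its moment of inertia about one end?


I = (1/3) * m * L^2
= (1/3) * 15 * 3.4^2
= 0.333333 * 15 * 11.56
= 57.8 kg*m^2


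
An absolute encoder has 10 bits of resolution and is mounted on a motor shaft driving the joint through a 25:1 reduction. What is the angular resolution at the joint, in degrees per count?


counts = 2^10 = 1024
effective counts at joint = 1024 * 25 = 25600
resolution = 360 / 25600
= 0.0141 deg/count


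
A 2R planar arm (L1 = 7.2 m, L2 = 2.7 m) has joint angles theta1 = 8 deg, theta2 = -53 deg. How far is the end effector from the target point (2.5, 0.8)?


End effector via forward kinematics:
x = L1*cos(t1) + L2*cos(t1+t2) = 9.0391
y = L1*sin(t1) + L2*sin(t1+t2) = -0.9071
Distance to target:
d = sqrt((2.5 - 9.0391)^2 + (0.8 - -0.9071)^2)
= sqrt(42.7601 + 2.9143)
= 6.7583 m


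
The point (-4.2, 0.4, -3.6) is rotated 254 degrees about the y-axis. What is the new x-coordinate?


Rotation about y-axis: x' = x*cos(theta) + z*sin(theta)
= -4.2 * -0.2756 + -3.6 * -0.9613
= 4.6182


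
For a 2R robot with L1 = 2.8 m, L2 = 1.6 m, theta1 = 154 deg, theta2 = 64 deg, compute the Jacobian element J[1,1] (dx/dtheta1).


J[1,1] = -L1*sin(t1) - L2*sin(t1+t2)
= -2.8*sin(154) - 1.6*sin(218)
= -0.2424


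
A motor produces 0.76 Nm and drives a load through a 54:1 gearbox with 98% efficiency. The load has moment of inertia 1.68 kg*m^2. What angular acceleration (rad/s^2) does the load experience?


tau_out = tau_motor * N * eta
= 0.76 * 54 * 0.98 = 40.2192 Nm
alpha = tau_out / I = 40.2192 / 1.68
= 23.94 rad/s^2


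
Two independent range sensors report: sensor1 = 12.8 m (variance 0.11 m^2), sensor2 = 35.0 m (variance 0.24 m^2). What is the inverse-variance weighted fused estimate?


w1 = (1/var1) / (1/var1 + 1/var2)
   = 9.0909 / (9.0909 + 4.1667) = 0.6857
w2 = 1 - w1 = 0.3143
fused = w1*s1 + w2*s2 = 8.7771 + 11.0
= 19.7771 m


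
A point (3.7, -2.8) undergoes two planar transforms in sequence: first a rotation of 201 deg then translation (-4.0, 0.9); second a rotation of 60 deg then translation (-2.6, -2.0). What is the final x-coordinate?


After transform 1:
x1 = cos(201)*3.7 - sin(201)*-2.8 + -4.0 = -8.4577
y1 = sin(201)*3.7 + cos(201)*-2.8 + 0.9 = 2.1881
After transform 2:
x2 = cos(60)*-8.4577 - sin(60)*2.1881 + -2.6
= -8.7238


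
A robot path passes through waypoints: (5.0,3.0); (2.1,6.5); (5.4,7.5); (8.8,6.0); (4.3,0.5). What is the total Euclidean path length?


Segment lengths:
  seg1 = sqrt((-2.9)^2 + (3.5)^2) = 4.5453
  seg2 = sqrt((3.3)^2 + (1.0)^2) = 3.4482
  seg3 = sqrt((3.4)^2 + (-1.5)^2) = 3.7162
  seg4 = sqrt((-4.5)^2 + (-5.5)^2) = 7.1063
Total = 18.816


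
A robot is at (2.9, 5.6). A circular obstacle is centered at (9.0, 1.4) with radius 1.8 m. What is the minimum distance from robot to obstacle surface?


center_dist = sqrt((2.9-9.0)^2 + (5.6-1.4)^2)
= sqrt(37.21 + 17.64)
= 7.4061
min_dist = center_dist - radius = 7.4061 - 1.8 = 5.6061 m


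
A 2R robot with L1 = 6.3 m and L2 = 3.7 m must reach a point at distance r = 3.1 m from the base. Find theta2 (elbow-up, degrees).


cos(theta2) = (r^2 - L1^2 - L2^2) / (2*L1*L2)
cos(theta2) = (9.61 - 39.69 - 13.69) / 46.62
cos(theta2) = -0.938867
theta2 = 159.8622 degrees


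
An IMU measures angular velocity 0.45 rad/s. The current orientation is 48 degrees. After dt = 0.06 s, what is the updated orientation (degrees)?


delta_theta = w * dt = 0.45 * 0.06 = 0.027 rad
= 1.547 deg
theta_new = 48 + 1.547 = 49.547 deg


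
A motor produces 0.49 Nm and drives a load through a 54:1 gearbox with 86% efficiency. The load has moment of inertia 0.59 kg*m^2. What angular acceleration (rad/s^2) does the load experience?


tau_out = tau_motor * N * eta
= 0.49 * 54 * 0.86 = 22.7556 Nm
alpha = tau_out / I = 22.7556 / 0.59
= 38.5688 rad/s^2


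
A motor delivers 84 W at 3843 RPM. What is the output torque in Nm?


omega = 3843 * 2*pi/60 = 402.438 rad/s
tau = P / omega = 84 / 402.438
= 0.2087 Nm


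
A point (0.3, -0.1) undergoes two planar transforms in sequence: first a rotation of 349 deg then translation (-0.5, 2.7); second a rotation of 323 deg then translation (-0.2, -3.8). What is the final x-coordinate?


After transform 1:
x1 = cos(349)*0.3 - sin(349)*-0.1 + -0.5 = -0.2246
y1 = sin(349)*0.3 + cos(349)*-0.1 + 2.7 = 2.5446
After transform 2:
x2 = cos(323)*-0.2246 - sin(323)*2.5446 + -0.2
= 1.152


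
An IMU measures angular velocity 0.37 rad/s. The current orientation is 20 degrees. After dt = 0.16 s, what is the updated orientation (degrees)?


delta_theta = w * dt = 0.37 * 0.16 = 0.0592 rad
= 3.3919 deg
theta_new = 20 + 3.3919 = 23.3919 deg


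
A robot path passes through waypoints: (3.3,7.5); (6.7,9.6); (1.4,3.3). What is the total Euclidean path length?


Segment lengths:
  seg1 = sqrt((3.4)^2 + (2.1)^2) = 3.9962
  seg2 = sqrt((-5.3)^2 + (-6.3)^2) = 8.2329
Total = 12.2291


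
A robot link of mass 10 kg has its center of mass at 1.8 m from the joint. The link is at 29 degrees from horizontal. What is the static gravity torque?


tau = m*g*L*cos(angle)
= 10 * 9.81 * 1.8 * cos(29 deg)
= 10 * 9.81 * 1.8 * 0.8746
= 154.4403 Nm


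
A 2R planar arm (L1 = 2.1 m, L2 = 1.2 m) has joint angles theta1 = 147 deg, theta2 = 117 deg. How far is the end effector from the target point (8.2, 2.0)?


End effector via forward kinematics:
x = L1*cos(t1) + L2*cos(t1+t2) = -1.8866
y = L1*sin(t1) + L2*sin(t1+t2) = -0.0497
Distance to target:
d = sqrt((8.2 - -1.8866)^2 + (2.0 - -0.0497)^2)
= sqrt(101.7404 + 4.2012)
= 10.2928 m


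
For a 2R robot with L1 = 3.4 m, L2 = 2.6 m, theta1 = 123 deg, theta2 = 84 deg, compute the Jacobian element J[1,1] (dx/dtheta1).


J[1,1] = -L1*sin(t1) - L2*sin(t1+t2)
= -3.4*sin(123) - 2.6*sin(207)
= -1.6711


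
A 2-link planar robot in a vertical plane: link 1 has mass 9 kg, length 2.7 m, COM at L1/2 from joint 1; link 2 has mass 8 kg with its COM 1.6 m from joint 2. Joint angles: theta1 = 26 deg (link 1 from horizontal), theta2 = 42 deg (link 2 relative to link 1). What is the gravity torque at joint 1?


Horizontal distance from joint 1 to link-1 COM:
  x_c1 = (L1/2)*cos(t1) = 1.35 * 0.8988 = 1.2134 m
Horizontal distance from joint 1 to link-2 COM:
  x_c2 = L1*cos(t1) + Lc2*cos(t1+t2)
       = 2.7*0.8988 + 1.6*0.3746 = 3.0261 m
tau1 = m1*g*x_c1 + m2*g*x_c2
     = 9*9.81*1.2134 + 8*9.81*3.0261
     = 107.1286 + 237.4895
     = 344.6181 Nm


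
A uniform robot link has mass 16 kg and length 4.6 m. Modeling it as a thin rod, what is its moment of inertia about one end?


I = (1/3) * m * L^2
= (1/3) * 16 * 4.6^2
= 0.333333 * 16 * 21.16
= 112.8533 kg*m^2


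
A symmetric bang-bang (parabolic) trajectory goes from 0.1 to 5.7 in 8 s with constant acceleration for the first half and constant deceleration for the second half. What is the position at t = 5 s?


Symmetric rest-to-rest: each phase covers (pf-p0)/2 in time T/2. 0.5*a*(T/2)^2 = (pf-p0)/2 => a = 4*(pf-p0)/T^2
a = 4*(5.7-0.1)/8^2 = 0.35
t = 5 is in the deceleration phase (t > T/2).
p = pf - 0.5*a*(T-t)^2 = 5.7 - 0.5*0.35*3^2
= 4.125


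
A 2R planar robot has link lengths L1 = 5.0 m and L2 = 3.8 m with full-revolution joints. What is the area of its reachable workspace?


r_max = L1 + L2 = 8.8 m
r_min = |L1 - L2| = 1.2 m
Area = pi*(r_max^2 - r_min^2)
= pi*(77.44 - 1.44)
= pi * 76.0
= 238.761 m^2


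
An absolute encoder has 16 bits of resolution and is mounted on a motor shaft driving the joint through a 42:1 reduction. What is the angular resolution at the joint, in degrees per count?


counts = 2^16 = 65536
effective counts at joint = 65536 * 42 = 2752512
resolution = 360 / 2752512
= 1.3079e-04 deg/count


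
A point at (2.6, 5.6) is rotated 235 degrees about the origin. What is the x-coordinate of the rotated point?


x' = x*cos(theta) - y*sin(theta)
cos(235 deg) = -0.5736, sin(235 deg) = -0.8192
x' = 2.6 * -0.5736 - 5.6 * -0.8192
= -1.4913 - -4.5873
= 3.096


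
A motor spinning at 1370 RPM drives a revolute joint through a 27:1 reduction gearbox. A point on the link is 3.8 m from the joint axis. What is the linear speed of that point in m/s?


omega_motor = 1370 * 2*pi/60 = 143.4661 rad/s
omega_joint = omega_motor / 27 = 5.3136 rad/s
v = omega_joint * r = 5.3136 * 3.8
= 20.1915 m/s


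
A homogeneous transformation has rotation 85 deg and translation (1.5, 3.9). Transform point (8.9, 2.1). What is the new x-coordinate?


x' = cos(theta)*px - sin(theta)*py + tx
= 0.0872*8.9 - 0.9962*2.1 + 1.5
= 0.1837


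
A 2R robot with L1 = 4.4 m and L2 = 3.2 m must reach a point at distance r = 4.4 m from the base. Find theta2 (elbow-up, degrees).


cos(theta2) = (r^2 - L1^2 - L2^2) / (2*L1*L2)
cos(theta2) = (19.36 - 19.36 - 10.24) / 28.16
cos(theta2) = -0.363636
theta2 = 111.3237 degrees


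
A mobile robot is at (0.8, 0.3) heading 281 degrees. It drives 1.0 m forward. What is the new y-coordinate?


y_new = y0 + d*sin(theta)
= 0.3 + 1.0*sin(281)
= 0.3 + -0.9816
= -0.6816


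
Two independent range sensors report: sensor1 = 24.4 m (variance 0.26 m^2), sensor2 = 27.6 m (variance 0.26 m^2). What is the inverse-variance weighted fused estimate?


w1 = (1/var1) / (1/var1 + 1/var2)
   = 3.8462 / (3.8462 + 3.8462) = 0.5
w2 = 1 - w1 = 0.5
fused = w1*s1 + w2*s2 = 12.2 + 13.8
= 26.0 m


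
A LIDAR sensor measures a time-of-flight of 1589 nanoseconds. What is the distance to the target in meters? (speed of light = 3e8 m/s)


tof = 1589 ns = 1.589e-06 s
dist = c * tof / 2
= 3e8 * 1.589e-06 / 2
= 238.35 m


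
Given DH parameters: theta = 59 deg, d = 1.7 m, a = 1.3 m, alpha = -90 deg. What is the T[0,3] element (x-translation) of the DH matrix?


T[0,3] = a * cos(theta)
= 1.3 * cos(59 deg)
= 1.3 * 0.515
= 0.6695


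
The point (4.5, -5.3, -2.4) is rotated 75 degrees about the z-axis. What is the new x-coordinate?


Rotation about z-axis: x' = x*cos(theta) - y*sin(theta)
= 4.5 * 0.2588 - -5.3 * 0.9659
= 6.2841


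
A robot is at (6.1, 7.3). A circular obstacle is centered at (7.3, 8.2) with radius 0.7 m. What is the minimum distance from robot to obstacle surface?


center_dist = sqrt((6.1-7.3)^2 + (7.3-8.2)^2)
= sqrt(1.44 + 0.81)
= 1.5
min_dist = center_dist - radius = 1.5 - 0.7 = 0.8 m


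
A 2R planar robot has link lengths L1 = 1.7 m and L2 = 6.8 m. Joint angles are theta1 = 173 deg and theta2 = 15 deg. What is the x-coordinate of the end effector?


Convert angles to radians: theta1 = 3.0194, theta2 = 0.2618
x = L1*cos(theta1) + L2*cos(theta1+theta2)
x = -1.6873 + -6.7338
x = -8.4212


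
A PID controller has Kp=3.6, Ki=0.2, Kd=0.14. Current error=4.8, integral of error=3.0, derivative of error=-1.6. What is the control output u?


u = Kp*e + Ki*int(e) + Kd*de/dt
= 3.6*4.8 + 0.2*3.0 + 0.14*(-1.6)
= 17.28 + 0.6 + -0.224
= 17.656


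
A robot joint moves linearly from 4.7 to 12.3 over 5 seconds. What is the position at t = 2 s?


s = t/T = 2/5 = 0.4
p(t) = p0 + (pf-p0)*s
= 4.7 + (12.3 - 4.7) * 0.4
= 7.74


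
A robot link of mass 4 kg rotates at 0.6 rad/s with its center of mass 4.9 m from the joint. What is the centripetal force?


F = m * omega^2 * r
= 4 * 0.6^2 * 4.9
= 4 * 0.36 * 4.9
= 7.056 N


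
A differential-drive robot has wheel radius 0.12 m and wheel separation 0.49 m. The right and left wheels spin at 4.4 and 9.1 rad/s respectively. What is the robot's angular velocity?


vR = r*wR = 0.12*4.4 = 0.528 m/s
vL = r*wL = 0.12*9.1 = 1.092 m/s
v = (vR+vL)/2 = 0.81 m/s
omega = (vR-vL)/L = -1.151 rad/s
angular velocity = -1.151 rad/s


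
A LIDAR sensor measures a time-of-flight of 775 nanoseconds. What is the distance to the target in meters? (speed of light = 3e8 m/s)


tof = 775 ns = 7.75e-07 s
dist = c * tof / 2
= 3e8 * 7.75e-07 / 2
= 116.25 m


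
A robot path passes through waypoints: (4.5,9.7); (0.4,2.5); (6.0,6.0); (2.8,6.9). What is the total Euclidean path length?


Segment lengths:
  seg1 = sqrt((-4.1)^2 + (-7.2)^2) = 8.2855
  seg2 = sqrt((5.6)^2 + (3.5)^2) = 6.6038
  seg3 = sqrt((-3.2)^2 + (0.9)^2) = 3.3242
Total = 18.2135


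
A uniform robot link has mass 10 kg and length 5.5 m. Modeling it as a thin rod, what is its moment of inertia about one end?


I = (1/3) * m * L^2
= (1/3) * 10 * 5.5^2
= 0.333333 * 10 * 30.25
= 100.8333 kg*m^2


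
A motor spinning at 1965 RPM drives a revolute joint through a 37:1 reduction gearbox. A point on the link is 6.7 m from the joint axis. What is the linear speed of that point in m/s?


omega_motor = 1965 * 2*pi/60 = 205.7743 rad/s
omega_joint = omega_motor / 37 = 5.5615 rad/s
v = omega_joint * r = 5.5615 * 6.7
= 37.2618 m/s


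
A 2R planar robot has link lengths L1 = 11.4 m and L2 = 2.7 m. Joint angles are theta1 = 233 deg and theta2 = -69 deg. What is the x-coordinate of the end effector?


Convert angles to radians: theta1 = 4.0666, theta2 = -1.2043
x = L1*cos(theta1) + L2*cos(theta1+theta2)
x = -6.8607 + -2.5954
x = -9.4561


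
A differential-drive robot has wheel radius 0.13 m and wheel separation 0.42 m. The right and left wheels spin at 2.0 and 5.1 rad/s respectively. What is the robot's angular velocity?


vR = r*wR = 0.13*2.0 = 0.26 m/s
vL = r*wL = 0.13*5.1 = 0.663 m/s
v = (vR+vL)/2 = 0.4615 m/s
omega = (vR-vL)/L = -0.9595 rad/s
angular velocity = -0.9595 rad/s


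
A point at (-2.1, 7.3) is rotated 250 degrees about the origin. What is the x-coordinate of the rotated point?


x' = x*cos(theta) - y*sin(theta)
cos(250 deg) = -0.342, sin(250 deg) = -0.9397
x' = -2.1 * -0.342 - 7.3 * -0.9397
= 0.7182 - -6.8598
= 7.578


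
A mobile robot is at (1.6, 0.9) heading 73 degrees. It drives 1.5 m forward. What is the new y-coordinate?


y_new = y0 + d*sin(theta)
= 0.9 + 1.5*sin(73)
= 0.9 + 1.4345
= 2.3345


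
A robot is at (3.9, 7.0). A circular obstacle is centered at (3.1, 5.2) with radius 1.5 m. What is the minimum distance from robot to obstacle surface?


center_dist = sqrt((3.9-3.1)^2 + (7.0-5.2)^2)
= sqrt(0.64 + 3.24)
= 1.9698
min_dist = center_dist - radius = 1.9698 - 1.5 = 0.4698 m


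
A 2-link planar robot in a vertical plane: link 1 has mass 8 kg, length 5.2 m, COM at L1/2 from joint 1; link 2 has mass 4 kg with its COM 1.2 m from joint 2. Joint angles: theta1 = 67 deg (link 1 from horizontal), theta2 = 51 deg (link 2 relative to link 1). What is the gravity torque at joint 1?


Horizontal distance from joint 1 to link-1 COM:
  x_c1 = (L1/2)*cos(t1) = 2.6 * 0.3907 = 1.0159 m
Horizontal distance from joint 1 to link-2 COM:
  x_c2 = L1*cos(t1) + Lc2*cos(t1+t2)
       = 5.2*0.3907 + 1.2*-0.4695 = 1.4684 m
tau1 = m1*g*x_c1 + m2*g*x_c2
     = 8*9.81*1.0159 + 4*9.81*1.4684
     = 79.7279 + 57.6214
     = 137.3493 Nm


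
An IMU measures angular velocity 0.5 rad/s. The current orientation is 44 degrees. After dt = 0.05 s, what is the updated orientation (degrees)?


delta_theta = w * dt = 0.5 * 0.05 = 0.025 rad
= 1.4324 deg
theta_new = 44 + 1.4324 = 45.4324 deg


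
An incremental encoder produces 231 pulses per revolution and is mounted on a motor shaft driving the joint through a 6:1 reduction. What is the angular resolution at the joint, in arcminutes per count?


counts per rev = 231
effective counts at joint = 231 * 6 = 1386
resolution = 360*60 / 1386
= 15.5844 arcmin/count
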